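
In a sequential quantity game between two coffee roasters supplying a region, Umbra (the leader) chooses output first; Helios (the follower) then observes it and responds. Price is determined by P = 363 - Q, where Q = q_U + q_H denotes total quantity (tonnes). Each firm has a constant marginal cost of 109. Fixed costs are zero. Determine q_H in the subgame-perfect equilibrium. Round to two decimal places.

The follower Helios best-responds to any q_U: π_H = (363 - Q)q_H - 109q_H.
∂π_H/∂q_H = 254 - q_U - 2q_H = 0 gives the reaction function q_H = (254 - q_U)/2.
The leader anticipates this reaction. Substituting into P = 363 - Q gives P = 236 - (1/2)q_U, so π_U = (236 - (1/2)q_U)q_U - 109q_U.
Leader FOC: 127 - q_U = 0, so q_U = 127.
Then q_H = (254 - 127)/2 = 127/2.

63.50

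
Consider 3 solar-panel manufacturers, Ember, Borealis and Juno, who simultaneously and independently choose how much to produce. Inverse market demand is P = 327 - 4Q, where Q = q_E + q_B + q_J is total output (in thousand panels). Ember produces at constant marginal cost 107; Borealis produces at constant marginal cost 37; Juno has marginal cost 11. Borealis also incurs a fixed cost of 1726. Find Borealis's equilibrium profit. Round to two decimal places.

Ember's profit: π_E = (327 - 4Q)q_E - (107q_E). Setting ∂π_E/∂q_E = 0: 220 - 8q_E - 4(q_B + q_J) = 0.
Borealis's profit: π_B = (327 - 4Q)q_B - (37q_B). Setting ∂π_B/∂q_B = 0: 290 - 8q_B - 4(q_E + q_J) = 0.
Juno's first-order condition: 316 - 8q_J - 4(q_E + q_B) = 0.
Adding the 3 conditions: 826 − 8Q − 8Q = 0, i.e. Q = 413/8.
Back-substituting: q_E = (220 − 413/2)/4 = 27/8, q_B = (290 − 413/2)/4 = 167/8, q_J = (316 − 413/2)/4 = 219/8.
Price P = 327 - 4·(413/8) = 241/2.
Borealis's profit: (241/2 - 37)·(167/8) - 1726 = 273/16.

17.06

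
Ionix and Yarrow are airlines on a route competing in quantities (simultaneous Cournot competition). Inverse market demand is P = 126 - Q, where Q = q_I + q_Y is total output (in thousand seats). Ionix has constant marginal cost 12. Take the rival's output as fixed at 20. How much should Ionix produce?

With the rival's output fixed at 20, Ionix's profit is π_I = (126 - 20 - q_I)q_I - (12q_I) = (106 - q_I)q_I - (12q_I).
∂π_I/∂q_I = 94 - 2q_I = 0, so q_I = 47.

47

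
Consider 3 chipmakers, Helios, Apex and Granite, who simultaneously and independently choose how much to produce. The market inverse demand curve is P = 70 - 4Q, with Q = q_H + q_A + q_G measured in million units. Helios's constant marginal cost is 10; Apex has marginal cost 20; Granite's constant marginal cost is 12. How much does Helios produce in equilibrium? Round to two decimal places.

4.50

Helios's profit: π_H = (70 - 4Q)q_H - (10q_H). Setting ∂π_H/∂q_H = 0: 60 - 8q_H - 4(q_A + q_G) = 0.
Apex's profit: π_A = (70 - 4Q)q_A - (20q_A). Setting ∂π_A/∂q_A = 0: 50 - 8q_A - 4(q_H + q_G) = 0.
Granite's profit: π_G = (70 - 4Q)q_G - (12q_G). Setting ∂π_G/∂q_G = 0: 58 - 8q_G - 4(q_H + q_A) = 0.
Summing all 3 equations gives 168 − 16Q = 0, hence Q = 21/2.
Back-substituting: q_H = (60 − 42)/4 = 9/2, q_A = (50 − 42)/4 = 2, q_G = (58 − 42)/4 = 4.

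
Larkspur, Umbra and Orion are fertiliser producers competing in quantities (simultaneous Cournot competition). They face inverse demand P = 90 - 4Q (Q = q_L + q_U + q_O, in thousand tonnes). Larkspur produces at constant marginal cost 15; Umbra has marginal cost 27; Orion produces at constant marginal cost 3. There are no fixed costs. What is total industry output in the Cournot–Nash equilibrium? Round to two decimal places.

Larkspur's profit: π_L = (90 - 4Q)q_L - (15q_L). Setting ∂π_L/∂q_L = 0: 75 - 8q_L - 4(q_U + q_O) = 0.
Umbra's profit: π_U = (90 - 4Q)q_U - (27q_U). Setting ∂π_U/∂q_U = 0: 63 - 8q_U - 4(q_L + q_O) = 0.
Orion's first-order condition: 87 - 8q_O - 4(q_L + q_U) = 0.
Adding the 3 conditions: 225 − 8Q − 8Q = 0, i.e. Q = 225/16.
Back-substituting: q_L = (75 − 225/4)/4 = 75/16, q_U = (63 − 225/4)/4 = 27/16, q_O = (87 − 225/4)/4 = 123/16.
Total output Q = 75/16 + 27/16 + 123/16 = 225/16.

14.06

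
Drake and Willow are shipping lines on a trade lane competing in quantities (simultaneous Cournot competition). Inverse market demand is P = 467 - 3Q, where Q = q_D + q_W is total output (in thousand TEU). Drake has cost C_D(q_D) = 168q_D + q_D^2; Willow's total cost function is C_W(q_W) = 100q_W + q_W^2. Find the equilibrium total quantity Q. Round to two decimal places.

60.55

Drake's profit: π_D = (467 - 3Q)q_D - (168q_D + q_D²). Setting ∂π_D/∂q_D = 0: 299 - 8q_D - 3(q_W) = 0.
Willow's profit: π_W = (467 - 3Q)q_W - (100q_W + q_W²). Setting ∂π_W/∂q_W = 0: 367 - 8q_W - 3(q_D) = 0.
So q_D = (299 - 3q_W)/8 and q_W = (367 - 3q_D)/8.
Substituting one into the other gives q_D = 1291/55 and q_W = 37.0727.
Total output Q = 1291/55 + 37.0727 = 666/11.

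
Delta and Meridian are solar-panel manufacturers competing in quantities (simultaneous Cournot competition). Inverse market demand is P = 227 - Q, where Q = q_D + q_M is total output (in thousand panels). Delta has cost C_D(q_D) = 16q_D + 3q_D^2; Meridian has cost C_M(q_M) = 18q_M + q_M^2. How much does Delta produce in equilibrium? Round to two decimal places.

Delta's profit: π_D = (227 - Q)q_D - (16q_D + 3q_D²). Setting ∂π_D/∂q_D = 0: 211 - 8q_D - (q_M) = 0.
Meridian's profit: π_M = (227 - Q)q_M - (18q_M + q_M²). Setting ∂π_M/∂q_M = 0: 209 - 4q_M - (q_D) = 0.
So q_D = (211 - q_M)/8 and q_M = (209 - q_D)/4.
Solving the pair: q_D = 635/31, q_M = 1461/31.

20.48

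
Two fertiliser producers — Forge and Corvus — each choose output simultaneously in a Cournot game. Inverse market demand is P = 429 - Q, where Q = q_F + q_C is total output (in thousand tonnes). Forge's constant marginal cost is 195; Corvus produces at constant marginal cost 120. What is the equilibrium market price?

Forge's profit: π_F = (429 - Q)q_F - (195q_F). Setting ∂π_F/∂q_F = 0: 234 - 2q_F - (q_C) = 0.
Corvus's first-order condition: 309 - 2q_C - (q_F) = 0.
So q_F = (234 - q_C)/2 and q_C = (309 - q_F)/2.
Substituting one into the other gives q_F = 53 and q_C = 128.
Total output Q = 181, so price P = 429 - 181 = 248.

248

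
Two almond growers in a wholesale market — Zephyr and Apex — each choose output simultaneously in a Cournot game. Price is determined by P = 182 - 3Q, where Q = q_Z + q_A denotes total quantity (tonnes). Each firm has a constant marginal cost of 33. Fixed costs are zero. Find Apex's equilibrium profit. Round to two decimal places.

Each firm earns π_i = (182 - 3Q)q_i - 33q_i.
First-order condition (treating rivals' output as given): 149 - 6q_i - 3q_j = 0.
With identical firms every q_j equals q_i, so q_j = q_i and 149 = 9q_i, giving q_i = 149/9.
Price P = 182 - 3·(298/9) = 248/3.
Apex's profit: (248/3 - 33)·(149/9) = 822.2593.

822.26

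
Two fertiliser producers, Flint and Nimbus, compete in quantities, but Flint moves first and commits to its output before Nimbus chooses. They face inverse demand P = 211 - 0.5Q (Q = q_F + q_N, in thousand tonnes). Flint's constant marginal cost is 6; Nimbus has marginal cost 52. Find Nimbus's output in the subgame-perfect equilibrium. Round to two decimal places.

33.50

The follower Nimbus best-responds to any q_F: π_N = (211 - 0.5Q)q_N - 52q_N.
Setting the follower's marginal profit to zero, 159 - (1/2)q_F - q_N = 0, i.e. q_N = (159 - (1/2)q_F).
The leader anticipates this reaction. Substituting into P = 211 - 0.5Q gives P = 263/2 - (1/4)q_F, so π_F = (263/2 - (1/4)q_F)q_F - 6q_F.
The leader's first-order condition 251/2 - (1/2)q_F = 0 yields q_F = 251.
Then q_N = (159 - (1/2)·251) = 67/2.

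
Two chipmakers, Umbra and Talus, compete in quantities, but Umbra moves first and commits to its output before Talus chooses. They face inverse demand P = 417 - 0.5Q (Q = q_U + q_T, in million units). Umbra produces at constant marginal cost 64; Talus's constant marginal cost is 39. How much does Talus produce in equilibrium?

214

Solve by backward induction. Given q_U, the follower Talus maximises π_T = (417 - (1/2)q_U - (1/2)q_T)q_T - 39q_T.
∂π_T/∂q_T = 378 - (1/2)q_U - q_T = 0 gives the reaction function q_T = (378 - (1/2)q_U).
Umbra substitutes q_T(q_U) into its own profit: π_U = q_U(417 - (1/2)q_U - (378 - (1/2)q_U)/2) - 64q_U = (228 - (1/4)q_U)q_U - 64q_U.
Leader FOC: 164 - (1/2)q_U = 0, so q_U = 328.
Then q_T = (378 - (1/2)·328) = 214.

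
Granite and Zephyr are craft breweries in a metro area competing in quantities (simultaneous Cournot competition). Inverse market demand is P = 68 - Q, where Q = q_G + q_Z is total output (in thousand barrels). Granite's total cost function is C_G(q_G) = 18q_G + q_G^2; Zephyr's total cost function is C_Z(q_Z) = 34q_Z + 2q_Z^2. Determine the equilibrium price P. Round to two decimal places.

Granite's profit: π_G = (68 - Q)q_G - (18q_G + q_G²). Setting ∂π_G/∂q_G = 0: 50 - 4q_G - (q_Z) = 0.
Zephyr's first-order condition: 34 - 6q_Z - (q_G) = 0.
Rearranging gives the reaction functions q_G = (50 - q_Z)/4 and q_Z = (34 - q_G)/6.
Solving the pair: q_G = 266/23, q_Z = 86/23.
Total output Q = 352/23, so price P = 68 - 352/23 = 1212/23.

52.70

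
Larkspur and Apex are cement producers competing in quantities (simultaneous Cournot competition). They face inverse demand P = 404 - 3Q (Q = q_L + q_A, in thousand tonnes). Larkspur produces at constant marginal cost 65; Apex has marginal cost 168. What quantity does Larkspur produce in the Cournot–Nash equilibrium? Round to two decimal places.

49.11

Larkspur's profit: π_L = (404 - 3Q)q_L - (65q_L). Setting ∂π_L/∂q_L = 0: 339 - 6q_L - 3(q_A) = 0.
Apex's profit: π_A = (404 - 3Q)q_A - (168q_A). Setting ∂π_A/∂q_A = 0: 236 - 6q_A - 3(q_L) = 0.
Best responses: q_L = (339 - 3q_A)/6, q_A = (236 - 3q_L)/6.
Solving the pair: q_L = 442/9, q_A = 133/9.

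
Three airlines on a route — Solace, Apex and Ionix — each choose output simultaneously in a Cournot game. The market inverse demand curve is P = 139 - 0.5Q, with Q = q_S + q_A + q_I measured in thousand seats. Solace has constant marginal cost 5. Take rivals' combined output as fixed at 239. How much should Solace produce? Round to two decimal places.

With rivals' combined output fixed at 239, Solace's profit is π_S = (139 - (1/2)·239 - (1/2)q_S)q_S - (5q_S) = (39/2 - (1/2)q_S)q_S - (5q_S).
∂π_S/∂q_S = 29/2 - q_S = 0, so q_S = 29/2.

14.50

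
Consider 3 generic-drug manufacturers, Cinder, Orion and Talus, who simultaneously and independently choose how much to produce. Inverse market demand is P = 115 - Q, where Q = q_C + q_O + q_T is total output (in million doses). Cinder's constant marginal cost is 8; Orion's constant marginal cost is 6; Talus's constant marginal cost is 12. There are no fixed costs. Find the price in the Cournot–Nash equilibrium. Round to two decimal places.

35.25

Cinder's profit: π_C = (115 - Q)q_C - (8q_C). Setting ∂π_C/∂q_C = 0: 107 - 2q_C - (q_O + q_T) = 0.
Orion's first-order condition: 109 - 2q_O - (q_C + q_T) = 0.
Talus's first-order condition: 103 - 2q_T - (q_C + q_O) = 0.
Adding the 3 first-order conditions: 319 − 4Q = 0, so Q = 319/4.
Back-substituting: q_C = (107 − 319/4) = 109/4, q_O = (109 − 319/4) = 117/4, q_T = (103 − 319/4) = 93/4.
Total output Q = 319/4, so price P = 115 - 319/4 = 141/4.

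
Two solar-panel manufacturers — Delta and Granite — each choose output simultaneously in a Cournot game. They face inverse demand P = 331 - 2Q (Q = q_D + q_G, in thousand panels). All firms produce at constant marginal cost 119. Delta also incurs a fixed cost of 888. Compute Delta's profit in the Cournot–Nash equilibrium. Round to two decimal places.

1608.89

Each firm earns π_i = (331 - 2Q)q_i - 119q_i.
First-order condition (treating rivals' output as given): 212 - 4q_i - 2q_j = 0.
With identical firms every q_j equals q_i, so q_j = q_i and 212 = 6q_i, giving q_i = 106/3.
Price P = 331 - 2·(212/3) = 569/3.
Delta's profit: (569/3 - 119)·(106/3) - 888 = 1608.8889.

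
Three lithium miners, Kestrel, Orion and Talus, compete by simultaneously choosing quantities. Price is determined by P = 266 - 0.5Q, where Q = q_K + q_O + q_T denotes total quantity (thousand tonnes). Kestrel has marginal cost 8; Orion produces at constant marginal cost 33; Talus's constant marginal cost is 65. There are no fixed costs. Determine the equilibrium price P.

Kestrel's profit: π_K = (266 - 0.5Q)q_K - (8q_K). Setting ∂π_K/∂q_K = 0: 258 - q_K - (1/2)(q_O + q_T) = 0.
Orion's profit: π_O = (266 - 0.5Q)q_O - (33q_O). Setting ∂π_O/∂q_O = 0: 233 - q_O - (1/2)(q_K + q_T) = 0.
Talus's profit: π_T = (266 - 0.5Q)q_T - (65q_T). Setting ∂π_T/∂q_T = 0: 201 - q_T - (1/2)(q_K + q_O) = 0.
Summing all 3 equations gives 692 − 2Q = 0, hence Q = 346.
Back-substituting: q_K = (258 − 173)/(1/2) = 170, q_O = (233 − 173)/(1/2) = 120, q_T = (201 − 173)/(1/2) = 56.
Total output Q = 346, so price P = 266 - (1/2)·346 = 93.

93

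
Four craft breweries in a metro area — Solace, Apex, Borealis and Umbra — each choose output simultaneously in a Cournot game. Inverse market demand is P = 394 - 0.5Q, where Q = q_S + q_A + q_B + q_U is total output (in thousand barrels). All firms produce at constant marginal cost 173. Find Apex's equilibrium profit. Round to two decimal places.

A representative firm's profit is π_i = q_i(394 - 0.5Q) - 173q_i.
First-order condition (treating rivals' output as given): 221 - q_i - (1/2)·Σ_{j≠i} q_j = 0.
By symmetry each firm produces the same amount; substituting Σ_{j≠i} q_j = 3q_i yields q_i = 221/(5/2) = 442/5.
Price P = 394 - (1/2)·(1768/5) = 1086/5.
Apex's profit: (1086/5 - 173)·(442/5) = 3907.2800.

3907.28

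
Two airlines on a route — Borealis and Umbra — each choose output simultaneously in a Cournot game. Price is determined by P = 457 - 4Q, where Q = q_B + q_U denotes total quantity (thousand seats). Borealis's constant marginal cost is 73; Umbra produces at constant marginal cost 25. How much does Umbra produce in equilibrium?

Borealis's profit: π_B = (457 - 4Q)q_B - (73q_B). Setting ∂π_B/∂q_B = 0: 384 - 8q_B - 4(q_U) = 0.
Umbra's first-order condition: 432 - 8q_U - 4(q_B) = 0.
So q_B = (384 - 4q_U)/8 and q_U = (432 - 4q_B)/8.
Solving the pair: q_B = 28, q_U = 40.

40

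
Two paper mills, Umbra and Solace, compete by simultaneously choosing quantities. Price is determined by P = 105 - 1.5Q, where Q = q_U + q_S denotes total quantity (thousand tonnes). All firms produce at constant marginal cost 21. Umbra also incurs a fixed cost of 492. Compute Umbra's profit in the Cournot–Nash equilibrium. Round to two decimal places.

30.67

Each firm earns π_i = (105 - 1.5Q)q_i - 21q_i.
Setting ∂π_i/∂q_i = 0 with rivals' quantities fixed: 84 - 3q_i - (3/2)q_j = 0.
With identical firms every q_j equals q_i, so q_j = q_i and 84 = (9/2)q_i, giving q_i = 56/3.
Price P = 105 - (3/2)·(112/3) = 49.
Umbra's profit: (49 - 21)·(56/3) - 492 = 92/3.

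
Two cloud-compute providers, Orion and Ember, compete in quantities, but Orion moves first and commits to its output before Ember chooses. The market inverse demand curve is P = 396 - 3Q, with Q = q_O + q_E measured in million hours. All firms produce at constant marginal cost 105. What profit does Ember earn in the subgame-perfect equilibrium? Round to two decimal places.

1764.19

Solve by backward induction. Given q_O, the follower Ember maximises π_E = (396 - 3q_O - 3q_E)q_E - 105q_E.
Setting the follower's marginal profit to zero, 291 - 3q_O - 6q_E = 0, i.e. q_E = (291 - 3q_O)/6.
The leader anticipates this reaction. Substituting into P = 396 - 3Q gives P = 501/2 - (3/2)q_O, so π_O = (501/2 - (3/2)q_O)q_O - 105q_O.
The leader's first-order condition 291/2 - 3q_O = 0 yields q_O = 97/2.
Then q_E = (291 - 3·(97/2))/6 = 97/4.
Price P = 396 - 3·(291/4) = 711/4.
Ember's profit: (711/4 - 105)·(97/4) = 1764.1875.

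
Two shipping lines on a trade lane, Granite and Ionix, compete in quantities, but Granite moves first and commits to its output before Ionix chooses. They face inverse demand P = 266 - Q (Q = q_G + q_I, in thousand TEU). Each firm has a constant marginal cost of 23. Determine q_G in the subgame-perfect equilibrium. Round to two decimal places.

121.50

Solve by backward induction. Given q_G, the follower Ionix maximises π_I = (266 - q_G - q_I)q_I - 23q_I.
Follower FOC: 243 - q_G - 2q_I = 0, so q_I(q_G) = (243 - q_G)/2.
Granite substitutes q_I(q_G) into its own profit: π_G = q_G(266 - q_G - (243 - q_G)/2) - 23q_G = (289/2 - (1/2)q_G)q_G - 23q_G.
Maximising: ∂π_G/∂q_G = 243/2 - q_G = 0, giving q_G = 243/2.
Then q_I = (243 - 243/2)/2 = 243/4.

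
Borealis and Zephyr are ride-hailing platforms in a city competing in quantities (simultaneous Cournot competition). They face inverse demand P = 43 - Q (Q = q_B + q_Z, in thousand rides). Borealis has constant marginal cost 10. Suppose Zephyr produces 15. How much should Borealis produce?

With the rival's output fixed at 15, Borealis's profit is π_B = (43 - 15 - q_B)q_B - (10q_B) = (28 - q_B)q_B - (10q_B).
∂π_B/∂q_B = 18 - 2q_B = 0, so q_B = 9.

9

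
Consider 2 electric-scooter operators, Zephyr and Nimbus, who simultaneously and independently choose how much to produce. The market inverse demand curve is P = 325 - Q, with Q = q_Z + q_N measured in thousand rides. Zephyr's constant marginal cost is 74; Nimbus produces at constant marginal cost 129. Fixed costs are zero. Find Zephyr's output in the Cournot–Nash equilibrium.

Zephyr's profit: π_Z = (325 - Q)q_Z - (74q_Z). Setting ∂π_Z/∂q_Z = 0: 251 - 2q_Z - (q_N) = 0.
Nimbus's profit: π_N = (325 - Q)q_N - (129q_N). Setting ∂π_N/∂q_N = 0: 196 - 2q_N - (q_Z) = 0.
Best responses: q_Z = (251 - q_N)/2, q_N = (196 - q_Z)/2.
Substituting one into the other gives q_Z = 102 and q_N = 47.

102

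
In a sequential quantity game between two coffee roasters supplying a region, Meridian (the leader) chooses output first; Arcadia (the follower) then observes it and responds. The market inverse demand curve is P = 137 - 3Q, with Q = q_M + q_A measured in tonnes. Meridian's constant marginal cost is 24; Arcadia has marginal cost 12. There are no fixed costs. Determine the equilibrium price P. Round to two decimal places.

Solve by backward induction. Given q_M, the follower Arcadia maximises π_A = (137 - 3q_M - 3q_A)q_A - 12q_A.
Setting the follower's marginal profit to zero, 125 - 3q_M - 6q_A = 0, i.e. q_A = (125 - 3q_M)/6.
The leader anticipates this reaction. Substituting into P = 137 - 3Q gives P = 149/2 - (3/2)q_M, so π_M = (149/2 - (3/2)q_M)q_M - 24q_M.
The leader's first-order condition 101/2 - 3q_M = 0 yields q_M = 101/6.
Then q_A = (125 - 3·(101/6))/6 = 149/12.
Total output Q = 117/4, so price P = 137 - 3·(117/4) = 197/4.

49.25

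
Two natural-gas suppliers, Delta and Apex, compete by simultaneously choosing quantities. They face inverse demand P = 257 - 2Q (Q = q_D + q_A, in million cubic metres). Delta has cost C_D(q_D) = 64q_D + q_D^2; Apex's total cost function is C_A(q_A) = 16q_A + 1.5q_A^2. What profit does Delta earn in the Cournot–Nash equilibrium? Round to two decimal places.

1568.89

Delta's profit: π_D = (257 - 2Q)q_D - (64q_D + q_D²). Setting ∂π_D/∂q_D = 0: 193 - 6q_D - 2(q_A) = 0.
Apex's first-order condition: 241 - 7q_A - 2(q_D) = 0.
Rearranging gives the reaction functions q_D = (193 - 2q_A)/6 and q_A = (241 - 2q_D)/7.
Solving the pair: q_D = 869/38, q_A = 530/19.
Price P = 257 - 2·(1929/38) = 155.4737.
Delta's profit: 155.4737·(869/38) - 64·(869/38) - (869/38)² = 1568.8940.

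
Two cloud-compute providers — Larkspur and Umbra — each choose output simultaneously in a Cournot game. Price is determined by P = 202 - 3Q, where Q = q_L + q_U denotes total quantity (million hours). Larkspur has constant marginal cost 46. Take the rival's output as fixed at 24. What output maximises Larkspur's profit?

14

With the rival's output fixed at 24, Larkspur's profit is π_L = (202 - 3·24 - 3q_L)q_L - (46q_L) = (130 - 3q_L)q_L - (46q_L).
∂π_L/∂q_L = 84 - 6q_L = 0, so q_L = 14.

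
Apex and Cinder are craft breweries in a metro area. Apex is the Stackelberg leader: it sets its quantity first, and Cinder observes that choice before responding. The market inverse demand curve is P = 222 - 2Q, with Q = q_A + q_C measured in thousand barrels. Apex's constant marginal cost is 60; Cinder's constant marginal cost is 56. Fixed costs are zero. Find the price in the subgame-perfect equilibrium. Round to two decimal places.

99.50

Solve by backward induction. Given q_A, the follower Cinder maximises π_C = (222 - 2q_A - 2q_C)q_C - 56q_C.
Setting the follower's marginal profit to zero, 166 - 2q_A - 4q_C = 0, i.e. q_C = (166 - 2q_A)/4.
Apex substitutes q_C(q_A) into its own profit: π_A = q_A(222 - 2q_A - (166 - 2q_A)/2) - 60q_A = (139 - q_A)q_A - 60q_A.
The leader's first-order condition 79 - 2q_A = 0 yields q_A = 79/2.
Then q_C = (166 - 2·(79/2))/4 = 87/4.
Total output Q = 245/4, so price P = 222 - 2·(245/4) = 199/2.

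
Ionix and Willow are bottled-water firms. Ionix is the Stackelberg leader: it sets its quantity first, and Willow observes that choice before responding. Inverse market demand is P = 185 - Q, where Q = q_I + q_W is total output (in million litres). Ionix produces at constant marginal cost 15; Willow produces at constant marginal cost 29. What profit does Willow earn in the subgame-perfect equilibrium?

The follower Willow best-responds to any q_I: π_W = (185 - Q)q_W - 29q_W.
Setting the follower's marginal profit to zero, 156 - q_I - 2q_W = 0, i.e. q_W = (156 - q_I)/2.
The leader anticipates this reaction. Substituting into P = 185 - Q gives P = 107 - (1/2)q_I, so π_I = (107 - (1/2)q_I)q_I - 15q_I.
The leader's first-order condition 92 - q_I = 0 yields q_I = 92.
Then q_W = (156 - 92)/2 = 32.
Price P = 185 - 124 = 61.
Willow's profit: (61 - 29)·32 = 1024.

1024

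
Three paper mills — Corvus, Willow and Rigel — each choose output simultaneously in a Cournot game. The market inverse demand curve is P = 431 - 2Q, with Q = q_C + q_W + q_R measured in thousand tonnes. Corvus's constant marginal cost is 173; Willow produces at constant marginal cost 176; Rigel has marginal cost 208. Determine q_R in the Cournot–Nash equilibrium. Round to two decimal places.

19.50

Corvus's profit: π_C = (431 - 2Q)q_C - (173q_C). Setting ∂π_C/∂q_C = 0: 258 - 4q_C - 2(q_W + q_R) = 0.
Willow's profit: π_W = (431 - 2Q)q_W - (176q_W). Setting ∂π_W/∂q_W = 0: 255 - 4q_W - 2(q_C + q_R) = 0.
Rigel's first-order condition: 223 - 4q_R - 2(q_C + q_W) = 0.
Summing all 3 equations gives 736 − 8Q = 0, hence Q = 92.
Back-substituting: q_C = (258 − 184)/2 = 37, q_W = (255 − 184)/2 = 71/2, q_R = (223 − 184)/2 = 39/2.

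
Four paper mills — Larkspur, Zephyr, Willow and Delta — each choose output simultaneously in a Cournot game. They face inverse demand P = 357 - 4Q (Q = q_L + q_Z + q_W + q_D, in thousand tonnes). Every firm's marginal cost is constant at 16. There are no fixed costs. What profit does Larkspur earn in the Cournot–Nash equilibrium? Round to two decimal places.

1162.81

A representative firm's profit is π_i = q_i(357 - 4Q) - 16q_i.
First-order condition (treating rivals' output as given): 341 - 8q_i - 4·Σ_{j≠i} q_j = 0.
By symmetry each firm produces the same amount; substituting Σ_{j≠i} q_j = 3q_i yields q_i = 341/20.
Price P = 357 - 4·(341/5) = 421/5.
Larkspur's profit: (421/5 - 16)·(341/20) = 1162.8100.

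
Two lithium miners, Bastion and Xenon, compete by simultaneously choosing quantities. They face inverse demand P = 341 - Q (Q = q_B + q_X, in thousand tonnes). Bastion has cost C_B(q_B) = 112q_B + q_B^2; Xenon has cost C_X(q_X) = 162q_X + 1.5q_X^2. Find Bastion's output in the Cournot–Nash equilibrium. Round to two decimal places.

50.84

Bastion's profit: π_B = (341 - Q)q_B - (112q_B + q_B²). Setting ∂π_B/∂q_B = 0: 229 - 4q_B - (q_X) = 0.
Xenon's first-order condition: 179 - 5q_X - (q_B) = 0.
Rearranging gives the reaction functions q_B = (229 - q_X)/4 and q_X = (179 - q_B)/5.
Substituting one into the other gives q_B = 966/19 and q_X = 487/19.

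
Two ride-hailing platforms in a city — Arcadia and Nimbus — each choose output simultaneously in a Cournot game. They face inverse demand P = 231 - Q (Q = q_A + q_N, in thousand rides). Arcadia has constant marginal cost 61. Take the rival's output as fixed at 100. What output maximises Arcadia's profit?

With the rival's output fixed at 100, Arcadia's profit is π_A = (231 - 100 - q_A)q_A - (61q_A) = (131 - q_A)q_A - (61q_A).
∂π_A/∂q_A = 70 - 2q_A = 0, so q_A = 35.

35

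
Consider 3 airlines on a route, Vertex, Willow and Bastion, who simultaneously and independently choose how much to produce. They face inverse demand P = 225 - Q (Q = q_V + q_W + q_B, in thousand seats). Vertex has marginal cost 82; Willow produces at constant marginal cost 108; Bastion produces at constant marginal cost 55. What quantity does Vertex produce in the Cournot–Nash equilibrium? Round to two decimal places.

35.50

Vertex's profit: π_V = (225 - Q)q_V - (82q_V). Setting ∂π_V/∂q_V = 0: 143 - 2q_V - (q_W + q_B) = 0.
Willow's first-order condition: 117 - 2q_W - (q_V + q_B) = 0.
Bastion's first-order condition: 170 - 2q_B - (q_V + q_W) = 0.
Adding the 3 conditions: 430 − 2Q − 2Q = 0, i.e. Q = 215/2.
Back-substituting: q_V = (143 − 215/2) = 71/2, q_W = (117 − 215/2) = 19/2, q_B = (170 − 215/2) = 125/2.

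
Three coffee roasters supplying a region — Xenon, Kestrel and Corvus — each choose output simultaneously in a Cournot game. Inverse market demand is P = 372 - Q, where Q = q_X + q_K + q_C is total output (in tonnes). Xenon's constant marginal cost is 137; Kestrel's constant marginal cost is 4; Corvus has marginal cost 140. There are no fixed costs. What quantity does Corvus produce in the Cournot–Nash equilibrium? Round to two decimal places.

23.25

Xenon's profit: π_X = (372 - Q)q_X - (137q_X). Setting ∂π_X/∂q_X = 0: 235 - 2q_X - (q_K + q_C) = 0.
Kestrel's first-order condition: 368 - 2q_K - (q_X + q_C) = 0.
Corvus's first-order condition: 232 - 2q_C - (q_X + q_K) = 0.
Summing all 3 equations gives 835 − 4Q = 0, hence Q = 835/4.
Back-substituting: q_X = (235 − 835/4) = 105/4, q_K = (368 − 835/4) = 637/4, q_C = (232 − 835/4) = 93/4.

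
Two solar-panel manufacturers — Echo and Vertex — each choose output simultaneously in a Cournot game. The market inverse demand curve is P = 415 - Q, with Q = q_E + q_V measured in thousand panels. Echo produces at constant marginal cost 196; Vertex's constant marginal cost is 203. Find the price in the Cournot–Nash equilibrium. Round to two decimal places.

Echo's profit: π_E = (415 - Q)q_E - (196q_E). Setting ∂π_E/∂q_E = 0: 219 - 2q_E - (q_V) = 0.
Vertex's first-order condition: 212 - 2q_V - (q_E) = 0.
So q_E = (219 - q_V)/2 and q_V = (212 - q_E)/2.
Substituting one into the other gives q_E = 226/3 and q_V = 205/3.
Total output Q = 431/3, so price P = 415 - 431/3 = 814/3.

271.33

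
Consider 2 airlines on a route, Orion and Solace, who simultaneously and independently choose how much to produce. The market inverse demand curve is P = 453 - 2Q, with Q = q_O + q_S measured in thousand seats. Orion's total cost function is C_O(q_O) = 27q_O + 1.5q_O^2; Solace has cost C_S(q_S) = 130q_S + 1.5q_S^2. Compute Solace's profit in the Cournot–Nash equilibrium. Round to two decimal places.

3431.35

Orion's profit: π_O = (453 - 2Q)q_O - (27q_O + (3/2)q_O²). Setting ∂π_O/∂q_O = 0: 426 - 7q_O - 2(q_S) = 0.
Solace's profit: π_S = (453 - 2Q)q_S - (130q_S + (3/2)q_S²). Setting ∂π_S/∂q_S = 0: 323 - 7q_S - 2(q_O) = 0.
Rearranging gives the reaction functions q_O = (426 - 2q_S)/7 and q_S = (323 - 2q_O)/7.
Solving the pair: q_O = 51.9111, q_S = 1409/45.
Price P = 453 - 2·(749/9) = 286.5556.
Solace's profit: 286.5556·(1409/45) - 130·(1409/45) - (3/2)(1409/45)² = 3431.3499.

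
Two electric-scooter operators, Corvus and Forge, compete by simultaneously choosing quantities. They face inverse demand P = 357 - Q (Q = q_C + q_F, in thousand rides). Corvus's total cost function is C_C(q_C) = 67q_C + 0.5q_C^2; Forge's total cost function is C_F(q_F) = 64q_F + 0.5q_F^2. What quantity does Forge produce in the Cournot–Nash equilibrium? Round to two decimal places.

73.63

Corvus's profit: π_C = (357 - Q)q_C - (67q_C + (1/2)q_C²). Setting ∂π_C/∂q_C = 0: 290 - 3q_C - (q_F) = 0.
Forge's first-order condition: 293 - 3q_F - (q_C) = 0.
Best responses: q_C = (290 - q_F)/3, q_F = (293 - q_C)/3.
Solving the pair: q_C = 577/8, q_F = 589/8.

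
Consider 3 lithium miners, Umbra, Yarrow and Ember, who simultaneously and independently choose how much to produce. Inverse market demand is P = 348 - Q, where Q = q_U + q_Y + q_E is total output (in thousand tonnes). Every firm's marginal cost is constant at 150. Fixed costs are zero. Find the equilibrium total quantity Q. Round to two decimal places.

Each firm earns π_i = (348 - Q)q_i - 150q_i.
Setting ∂π_i/∂q_i = 0 with rivals' quantities fixed: 198 - 2q_i - Σ_{j≠i} q_j = 0.
With identical firms every q_j equals q_i, so Σ_{j≠i} q_j = 2q_i and 198 = 4q_i, giving q_i = 99/2.
Total output Q = 99/2 + 99/2 + 99/2 = 297/2.

148.50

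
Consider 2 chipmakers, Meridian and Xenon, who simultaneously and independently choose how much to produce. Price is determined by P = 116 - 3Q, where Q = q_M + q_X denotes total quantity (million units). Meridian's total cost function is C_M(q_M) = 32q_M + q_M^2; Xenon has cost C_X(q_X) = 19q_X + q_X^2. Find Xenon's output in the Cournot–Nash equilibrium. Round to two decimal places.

9.53

Meridian's profit: π_M = (116 - 3Q)q_M - (32q_M + q_M²). Setting ∂π_M/∂q_M = 0: 84 - 8q_M - 3(q_X) = 0.
Xenon's first-order condition: 97 - 8q_X - 3(q_M) = 0.
So q_M = (84 - 3q_X)/8 and q_X = (97 - 3q_M)/8.
Solving the pair: q_M = 381/55, q_X = 524/55.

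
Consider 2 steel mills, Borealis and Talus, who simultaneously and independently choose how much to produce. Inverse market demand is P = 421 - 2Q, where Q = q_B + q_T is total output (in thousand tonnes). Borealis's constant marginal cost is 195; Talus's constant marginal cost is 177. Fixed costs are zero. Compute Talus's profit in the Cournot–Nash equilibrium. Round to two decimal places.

Borealis's profit: π_B = (421 - 2Q)q_B - (195q_B). Setting ∂π_B/∂q_B = 0: 226 - 4q_B - 2(q_T) = 0.
Talus's profit: π_T = (421 - 2Q)q_T - (177q_T). Setting ∂π_T/∂q_T = 0: 244 - 4q_T - 2(q_B) = 0.
Best responses: q_B = (226 - 2q_T)/4, q_T = (244 - 2q_B)/4.
Substituting one into the other gives q_B = 104/3 and q_T = 131/3.
Price P = 421 - 2·(235/3) = 793/3.
Talus's profit: (793/3 - 177)·(131/3) = 3813.5556.

3813.56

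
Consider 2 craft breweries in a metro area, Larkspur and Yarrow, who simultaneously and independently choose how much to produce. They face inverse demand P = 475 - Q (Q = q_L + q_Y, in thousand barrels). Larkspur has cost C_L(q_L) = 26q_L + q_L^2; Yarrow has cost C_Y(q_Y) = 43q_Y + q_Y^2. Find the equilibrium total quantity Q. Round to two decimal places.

176.20

Larkspur's profit: π_L = (475 - Q)q_L - (26q_L + q_L²). Setting ∂π_L/∂q_L = 0: 449 - 4q_L - (q_Y) = 0.
Yarrow's profit: π_Y = (475 - Q)q_Y - (43q_Y + q_Y²). Setting ∂π_Y/∂q_Y = 0: 432 - 4q_Y - (q_L) = 0.
Best responses: q_L = (449 - q_Y)/4, q_Y = (432 - q_L)/4.
Solving the pair: q_L = 1364/15, q_Y = 1279/15.
Total output Q = 1364/15 + 1279/15 = 881/5.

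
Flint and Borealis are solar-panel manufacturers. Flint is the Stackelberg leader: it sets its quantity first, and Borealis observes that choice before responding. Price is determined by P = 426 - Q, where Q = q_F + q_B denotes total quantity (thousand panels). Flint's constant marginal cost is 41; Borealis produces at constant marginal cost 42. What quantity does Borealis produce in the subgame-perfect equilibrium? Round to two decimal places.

Solve by backward induction. Given q_F, the follower Borealis maximises π_B = (426 - q_F - q_B)q_B - 42q_B.
Setting the follower's marginal profit to zero, 384 - q_F - 2q_B = 0, i.e. q_B = (384 - q_F)/2.
The leader anticipates this reaction. Substituting into P = 426 - Q gives P = 234 - (1/2)q_F, so π_F = (234 - (1/2)q_F)q_F - 41q_F.
The leader's first-order condition 193 - q_F = 0 yields q_F = 193.
Then q_B = (384 - 193)/2 = 191/2.

95.50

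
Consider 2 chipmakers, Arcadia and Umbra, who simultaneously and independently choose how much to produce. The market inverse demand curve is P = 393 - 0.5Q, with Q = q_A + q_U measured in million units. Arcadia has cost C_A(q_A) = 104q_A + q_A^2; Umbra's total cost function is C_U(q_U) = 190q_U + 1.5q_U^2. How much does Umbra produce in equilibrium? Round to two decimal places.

Arcadia's profit: π_A = (393 - 0.5Q)q_A - (104q_A + q_A²). Setting ∂π_A/∂q_A = 0: 289 - 3q_A - (1/2)(q_U) = 0.
Umbra's profit: π_U = (393 - 0.5Q)q_U - (190q_U + (3/2)q_U²). Setting ∂π_U/∂q_U = 0: 203 - 4q_U - (1/2)(q_A) = 0.
So q_A = (289 - (1/2)q_U)/3 and q_U = (203 - (1/2)q_A)/4.
Substituting one into the other gives q_A = 89.7447 and q_U = 1858/47.

39.53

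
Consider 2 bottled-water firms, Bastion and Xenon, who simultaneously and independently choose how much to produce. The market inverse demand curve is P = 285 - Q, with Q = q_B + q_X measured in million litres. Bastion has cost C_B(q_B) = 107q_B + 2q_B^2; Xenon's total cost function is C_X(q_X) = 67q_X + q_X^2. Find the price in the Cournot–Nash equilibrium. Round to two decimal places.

Bastion's profit: π_B = (285 - Q)q_B - (107q_B + 2q_B²). Setting ∂π_B/∂q_B = 0: 178 - 6q_B - (q_X) = 0.
Xenon's first-order condition: 218 - 4q_X - (q_B) = 0.
Rearranging gives the reaction functions q_B = (178 - q_X)/6 and q_X = (218 - q_B)/4.
Substituting one into the other gives q_B = 494/23 and q_X = 1130/23.
Total output Q = 1624/23, so price P = 285 - 1624/23 = 214.3913.

214.39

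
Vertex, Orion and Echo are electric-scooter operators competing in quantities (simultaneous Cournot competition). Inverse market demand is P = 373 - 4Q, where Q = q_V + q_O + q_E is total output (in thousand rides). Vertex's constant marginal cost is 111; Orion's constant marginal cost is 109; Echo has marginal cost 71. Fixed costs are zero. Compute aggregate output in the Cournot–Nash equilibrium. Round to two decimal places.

51.75

Vertex's profit: π_V = (373 - 4Q)q_V - (111q_V). Setting ∂π_V/∂q_V = 0: 262 - 8q_V - 4(q_O + q_E) = 0.
Orion's profit: π_O = (373 - 4Q)q_O - (109q_O). Setting ∂π_O/∂q_O = 0: 264 - 8q_O - 4(q_V + q_E) = 0.
Echo's first-order condition: 302 - 8q_E - 4(q_V + q_O) = 0.
Adding the 3 first-order conditions: 828 − 16Q = 0, so Q = 207/4.
Back-substituting: q_V = (262 − 207)/4 = 55/4, q_O = (264 − 207)/4 = 57/4, q_E = (302 − 207)/4 = 95/4.
Total output Q = 55/4 + 57/4 + 95/4 = 207/4.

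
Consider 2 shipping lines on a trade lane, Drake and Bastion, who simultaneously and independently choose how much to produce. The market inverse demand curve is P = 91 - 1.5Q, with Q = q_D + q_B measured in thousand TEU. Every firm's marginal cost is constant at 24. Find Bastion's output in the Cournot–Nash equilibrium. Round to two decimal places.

A representative firm's profit is π_i = q_i(91 - 1.5Q) - 24q_i.
First-order condition (treating rivals' output as given): 67 - 3q_i - (3/2)q_j = 0.
With identical firms every q_j equals q_i, so q_j = q_i and 67 = (9/2)q_i, giving q_i = 134/9.

14.89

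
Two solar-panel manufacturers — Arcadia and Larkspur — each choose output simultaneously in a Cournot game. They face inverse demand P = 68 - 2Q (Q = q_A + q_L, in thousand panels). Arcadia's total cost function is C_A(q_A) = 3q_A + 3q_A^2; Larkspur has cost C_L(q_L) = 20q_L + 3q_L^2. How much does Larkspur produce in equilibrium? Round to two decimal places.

3.65

Arcadia's profit: π_A = (68 - 2Q)q_A - (3q_A + 3q_A²). Setting ∂π_A/∂q_A = 0: 65 - 10q_A - 2(q_L) = 0.
Larkspur's profit: π_L = (68 - 2Q)q_L - (20q_L + 3q_L²). Setting ∂π_L/∂q_L = 0: 48 - 10q_L - 2(q_A) = 0.
Best responses: q_A = (65 - 2q_L)/10, q_L = (48 - 2q_A)/10.
Substituting one into the other gives q_A = 277/48 and q_L = 175/48.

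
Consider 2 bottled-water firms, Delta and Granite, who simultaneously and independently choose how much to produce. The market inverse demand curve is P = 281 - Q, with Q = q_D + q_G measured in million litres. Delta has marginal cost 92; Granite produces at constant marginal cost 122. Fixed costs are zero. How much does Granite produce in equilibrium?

43

Delta's profit: π_D = (281 - Q)q_D - (92q_D). Setting ∂π_D/∂q_D = 0: 189 - 2q_D - (q_G) = 0.
Granite's profit: π_G = (281 - Q)q_G - (122q_G). Setting ∂π_G/∂q_G = 0: 159 - 2q_G - (q_D) = 0.
So q_D = (189 - q_G)/2 and q_G = (159 - q_D)/2.
Solving the pair: q_D = 73, q_G = 43.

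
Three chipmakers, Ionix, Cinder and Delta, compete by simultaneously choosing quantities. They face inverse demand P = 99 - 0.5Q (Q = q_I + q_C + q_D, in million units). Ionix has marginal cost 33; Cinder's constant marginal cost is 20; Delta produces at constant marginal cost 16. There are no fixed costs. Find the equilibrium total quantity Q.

114

Ionix's profit: π_I = (99 - 0.5Q)q_I - (33q_I). Setting ∂π_I/∂q_I = 0: 66 - q_I - (1/2)(q_C + q_D) = 0.
Cinder's first-order condition: 79 - q_C - (1/2)(q_I + q_D) = 0.
Delta's profit: π_D = (99 - 0.5Q)q_D - (16q_D). Setting ∂π_D/∂q_D = 0: 83 - q_D - (1/2)(q_I + q_C) = 0.
Adding the 3 conditions: 228 − Q − Q = 0, i.e. Q = 114.
Back-substituting: q_I = (66 − 57)/(1/2) = 18, q_C = (79 − 57)/(1/2) = 44, q_D = (83 − 57)/(1/2) = 52.
Total output Q = 18 + 44 + 52 = 114.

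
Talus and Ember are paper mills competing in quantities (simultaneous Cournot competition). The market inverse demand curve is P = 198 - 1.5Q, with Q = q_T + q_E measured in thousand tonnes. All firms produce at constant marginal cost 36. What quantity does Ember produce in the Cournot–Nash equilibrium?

36

Each firm earns π_i = (198 - 1.5Q)q_i - 36q_i.
Setting ∂π_i/∂q_i = 0 with rivals' quantities fixed: 162 - 3q_i - (3/2)q_j = 0.
With identical firms every q_j equals q_i, so q_j = q_i and 162 = (9/2)q_i, giving q_i = 36.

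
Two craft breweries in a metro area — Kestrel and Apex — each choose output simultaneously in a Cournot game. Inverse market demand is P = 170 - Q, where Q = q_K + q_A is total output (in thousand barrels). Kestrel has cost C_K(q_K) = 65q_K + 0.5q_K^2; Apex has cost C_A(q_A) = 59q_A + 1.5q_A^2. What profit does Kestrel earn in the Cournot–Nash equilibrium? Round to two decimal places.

1311.70

Kestrel's profit: π_K = (170 - Q)q_K - (65q_K + (1/2)q_K²). Setting ∂π_K/∂q_K = 0: 105 - 3q_K - (q_A) = 0.
Apex's first-order condition: 111 - 5q_A - (q_K) = 0.
So q_K = (105 - q_A)/3 and q_A = (111 - q_K)/5.
Solving the pair: q_K = 207/7, q_A = 114/7.
Price P = 170 - 321/7 = 869/7.
Kestrel's profit: (869/7)·(207/7) - 65·(207/7) - (1/2)(207/7)² = 1311.7041.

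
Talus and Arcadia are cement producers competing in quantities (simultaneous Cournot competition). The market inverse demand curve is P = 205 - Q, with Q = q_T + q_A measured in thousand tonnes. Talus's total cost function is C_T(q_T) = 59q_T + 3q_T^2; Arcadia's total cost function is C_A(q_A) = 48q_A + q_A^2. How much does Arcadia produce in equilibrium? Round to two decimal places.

35.81

Talus's profit: π_T = (205 - Q)q_T - (59q_T + 3q_T²). Setting ∂π_T/∂q_T = 0: 146 - 8q_T - (q_A) = 0.
Arcadia's first-order condition: 157 - 4q_A - (q_T) = 0.
Rearranging gives the reaction functions q_T = (146 - q_A)/8 and q_A = (157 - q_T)/4.
Substituting one into the other gives q_T = 427/31 and q_A = 1110/31.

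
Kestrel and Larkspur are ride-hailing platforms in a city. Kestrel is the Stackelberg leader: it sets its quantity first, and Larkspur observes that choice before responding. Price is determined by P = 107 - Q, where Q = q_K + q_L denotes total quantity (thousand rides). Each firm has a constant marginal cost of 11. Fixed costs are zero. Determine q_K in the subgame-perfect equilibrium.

Solve by backward induction. Given q_K, the follower Larkspur maximises π_L = (107 - q_K - q_L)q_L - 11q_L.
Follower FOC: 96 - q_K - 2q_L = 0, so q_L(q_K) = (96 - q_K)/2.
Kestrel substitutes q_L(q_K) into its own profit: π_K = q_K(107 - q_K - (96 - q_K)/2) - 11q_K = (59 - (1/2)q_K)q_K - 11q_K.
Maximising: ∂π_K/∂q_K = 48 - q_K = 0, giving q_K = 48.
Then q_L = (96 - 48)/2 = 24.

48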